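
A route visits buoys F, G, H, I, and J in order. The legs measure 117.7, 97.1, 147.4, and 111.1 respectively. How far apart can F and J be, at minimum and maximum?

The maximum is all hops collinear in one direction: 117.7 + 97.1 + 147.4 + 111.1 = 473.3.
The longest hop is 147.4; the others sum to 325.9. Since 147.4 ≤ 325.9, the path can fold back on itself completely, so the minimum distance is 0.

0 ≤ FJ ≤ 473.3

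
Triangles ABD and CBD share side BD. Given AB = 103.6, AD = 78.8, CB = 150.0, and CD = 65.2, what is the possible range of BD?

84.8 < BD < 182.4

From triangle ABD: |103.6 − 78.8| < BD < 103.6 + 78.8, i.e. 24.8 < BD < 182.4.
From triangle CBD: 84.8 < BD < 215.2.
Both must hold, so BD lies in the intersection.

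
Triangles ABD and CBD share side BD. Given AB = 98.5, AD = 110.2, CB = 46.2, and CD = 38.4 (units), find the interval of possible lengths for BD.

11.7 < BD < 84.6

From triangle ABD: |98.5 − 110.2| < BD < 98.5 + 110.2, i.e. 11.7 < BD < 208.7.
From triangle CBD: 7.8 < BD < 84.6.
Both must hold, so BD lies in the intersection.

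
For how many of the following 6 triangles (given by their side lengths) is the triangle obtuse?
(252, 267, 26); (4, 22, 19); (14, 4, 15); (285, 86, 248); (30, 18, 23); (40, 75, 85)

(252,267,26): 26²+252² = 64180 < 71289 = 267² → obtuse
(4,22,19): 4²+19² = 377 < 484 = 22² → obtuse
(14,4,15): 4²+14² = 212 < 225 = 15² → obtuse
(285,86,248): 86²+248² = 68900 < 81225 = 285² → obtuse
(30,18,23): 18²+23² = 853 < 900 = 30² → obtuse
(40,75,85): 40²+75² = 7225 = 85² → right
5 of the 6 are obtuse.

5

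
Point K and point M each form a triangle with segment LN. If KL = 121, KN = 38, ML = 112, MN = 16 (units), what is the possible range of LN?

96 < LN < 128

From triangle KLN: |121 − 38| < LN < 121 + 38, i.e. 83 < LN < 159.
From triangle MLN: 96 < LN < 128.
Both must hold, so LN lies in the intersection.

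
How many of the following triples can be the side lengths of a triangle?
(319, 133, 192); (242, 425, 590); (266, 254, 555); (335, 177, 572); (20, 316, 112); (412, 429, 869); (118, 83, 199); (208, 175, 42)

4

(133,192,319): 133+192 > 319 → valid
(242,425,590): 242+425 > 590 → valid
(254,266,555): 254+266 ≤ 555 → not valid
(177,335,572): 177+335 ≤ 572 → not valid
(20,112,316): 20+112 ≤ 316 → not valid
(412,429,869): 412+429 ≤ 869 → not valid
(83,118,199): 83+118 > 199 → valid
(42,175,208): 42+175 > 208 → valid
4 of the 8 triples form a triangle.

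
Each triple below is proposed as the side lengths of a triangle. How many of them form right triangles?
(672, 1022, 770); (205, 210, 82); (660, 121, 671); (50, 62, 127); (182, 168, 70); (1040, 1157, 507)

(672,1022,770): 672²+770² = 1044484 = 1022² → right
(205,210,82): 82²+205² = 48749 > 44100 = 210² → acute
(660,121,671): 121²+660² = 450241 = 671² → right
(50,62,127): 50+62 ≤ 127, not a triangle
(182,168,70): 70²+168² = 33124 = 182² → right
(1040,1157,507): 507²+1040² = 1338649 = 1157² → right
4 of the 6 are right.

4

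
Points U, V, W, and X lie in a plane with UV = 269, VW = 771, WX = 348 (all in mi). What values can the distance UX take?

The maximum is all hops collinear in one direction: 269 + 771 + 348 = 1388.
The longest hop is 771; the others sum to 617. Folding the others back against it leaves at least 771 − 617 = 154.

154 ≤ UX ≤ 1388 mi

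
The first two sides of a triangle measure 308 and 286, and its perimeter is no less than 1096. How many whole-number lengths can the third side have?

Triangle inequality: 22 < x < 594. Perimeter ≥ 1096 gives x ≥ 1096 − 308 − 286 = 502.
So 502 ≤ x < 594; integers 502 through 593: 92 values.

92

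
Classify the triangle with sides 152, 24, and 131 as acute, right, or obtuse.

Compare the square of the longest side to the sum of squares of the other two: 24² + 131² = 17737 < 23104 = 152².

obtuse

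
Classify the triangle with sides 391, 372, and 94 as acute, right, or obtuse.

obtuse

Compare the square of the longest side to the sum of squares of the other two: 94² + 372² = 147220 < 152881 = 391².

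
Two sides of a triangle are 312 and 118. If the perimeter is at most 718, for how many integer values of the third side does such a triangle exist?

Triangle inequality: 194 < x < 430. Perimeter ≤ 718 gives x ≤ 718 − 312 − 118 = 288.
So 194 < x ≤ 288; integers 195 through 288: 94 values.

94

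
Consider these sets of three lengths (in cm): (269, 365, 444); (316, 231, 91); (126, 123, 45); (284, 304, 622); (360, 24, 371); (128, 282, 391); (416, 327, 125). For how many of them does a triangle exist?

6

(269,365,444): 269+365 > 444 → valid
(91,231,316): 91+231 > 316 → valid
(45,123,126): 45+123 > 126 → valid
(284,304,622): 284+304 ≤ 622 → not valid
(24,360,371): 24+360 > 371 → valid
(128,282,391): 128+282 > 391 → valid
(125,327,416): 125+327 > 416 → valid
6 of the 7 triples form a triangle.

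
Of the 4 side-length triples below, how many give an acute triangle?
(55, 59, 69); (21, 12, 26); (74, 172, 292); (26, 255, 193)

1

(55,59,69): 55²+59² = 6506 > 4761 = 69² → acute
(21,12,26): 12²+21² = 585 < 676 = 26² → obtuse
(74,172,292): 74+172 ≤ 292, not a triangle
(26,255,193): 26+193 ≤ 255, not a triangle
1 of the 4 is acute.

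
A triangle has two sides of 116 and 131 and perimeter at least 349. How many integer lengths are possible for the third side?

Triangle inequality: 15 < x < 247. Perimeter ≥ 349 gives x ≥ 349 − 116 − 131 = 102.
So 102 ≤ x < 247; integers 102 through 246: 145 values.

145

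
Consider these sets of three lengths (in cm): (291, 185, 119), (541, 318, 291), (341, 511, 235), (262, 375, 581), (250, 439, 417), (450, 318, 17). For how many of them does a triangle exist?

5

(119,185,291): 119+185 > 291 → valid
(291,318,541): 291+318 > 541 → valid
(235,341,511): 235+341 > 511 → valid
(262,375,581): 262+375 > 581 → valid
(250,417,439): 250+417 > 439 → valid
(17,318,450): 17+318 ≤ 450 → not valid
5 of the 6 triples form a triangle.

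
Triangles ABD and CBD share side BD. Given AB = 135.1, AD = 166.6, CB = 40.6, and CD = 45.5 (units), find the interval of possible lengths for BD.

From triangle ABD: |135.1 − 166.6| < BD < 135.1 + 166.6, i.e. 31.5 < BD < 301.7.
From triangle CBD: 4.9 < BD < 86.1.
Both must hold, so BD lies in the intersection.

31.5 < BD < 86.1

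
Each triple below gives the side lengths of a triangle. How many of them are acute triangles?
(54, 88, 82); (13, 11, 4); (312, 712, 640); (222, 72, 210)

(54,88,82): 54²+82² = 9640 > 7744 = 88² → acute
(13,11,4): 4²+11² = 137 < 169 = 13² → obtuse
(312,712,640): 312²+640² = 506944 = 712² → right
(222,72,210): 72²+210² = 49284 = 222² → right
1 of the 4 is acute.

1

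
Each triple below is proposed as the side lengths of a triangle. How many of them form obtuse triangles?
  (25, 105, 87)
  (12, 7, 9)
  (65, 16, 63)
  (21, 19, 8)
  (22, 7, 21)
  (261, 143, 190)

4

(25,105,87): 25²+87² = 8194 < 11025 = 105² → obtuse
(12,7,9): 7²+9² = 130 < 144 = 12² → obtuse
(65,16,63): 16²+63² = 4225 = 65² → right
(21,19,8): 8²+19² = 425 < 441 = 21² → obtuse
(22,7,21): 7²+21² = 490 > 484 = 22² → acute
(261,143,190): 143²+190² = 56549 < 68121 = 261² → obtuse
4 of the 6 are obtuse.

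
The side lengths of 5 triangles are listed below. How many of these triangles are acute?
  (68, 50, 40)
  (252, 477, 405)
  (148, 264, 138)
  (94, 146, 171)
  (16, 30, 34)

(68,50,40): 40²+50² = 4100 < 4624 = 68² → obtuse
(252,477,405): 252²+405² = 227529 = 477² → right
(148,264,138): 138²+148² = 40948 < 69696 = 264² → obtuse
(94,146,171): 94²+146² = 30152 > 29241 = 171² → acute
(16,30,34): 16²+30² = 1156 = 34² → right
1 of the 5 is acute.

1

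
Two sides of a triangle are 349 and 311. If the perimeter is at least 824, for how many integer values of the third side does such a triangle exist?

Triangle inequality: 38 < x < 660. Perimeter ≥ 824 gives x ≥ 824 − 349 − 311 = 164.
So 164 ≤ x < 660; integers 164 through 659: 496 values.

496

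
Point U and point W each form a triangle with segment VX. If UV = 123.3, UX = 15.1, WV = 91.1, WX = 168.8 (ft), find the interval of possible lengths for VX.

From triangle UVX: |123.3 − 15.1| < VX < 123.3 + 15.1, i.e. 108.2 < VX < 138.4.
From triangle WVX: 77.7 < VX < 259.9.
Both must hold, so VX lies in the intersection.

108.2 < VX < 138.4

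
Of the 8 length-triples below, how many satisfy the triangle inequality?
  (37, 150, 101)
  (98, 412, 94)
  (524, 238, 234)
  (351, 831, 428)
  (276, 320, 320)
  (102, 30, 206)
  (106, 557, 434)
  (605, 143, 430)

1

(37,101,150): 37+101 ≤ 150 → not valid
(94,98,412): 94+98 ≤ 412 → not valid
(234,238,524): 234+238 ≤ 524 → not valid
(351,428,831): 351+428 ≤ 831 → not valid
(276,320,320): 276+320 > 320 → valid
(30,102,206): 30+102 ≤ 206 → not valid
(106,434,557): 106+434 ≤ 557 → not valid
(143,430,605): 143+430 ≤ 605 → not valid
1 of the 8 triples forms a triangle.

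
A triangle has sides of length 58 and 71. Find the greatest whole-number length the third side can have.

128

The third side must be strictly less than 58 + 71 = 129.
The largest integer below 129 is 128.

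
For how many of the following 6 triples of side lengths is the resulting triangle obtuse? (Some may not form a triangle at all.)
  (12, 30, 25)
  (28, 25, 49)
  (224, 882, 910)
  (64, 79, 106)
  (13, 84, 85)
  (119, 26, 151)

3

(12,30,25): 12²+25² = 769 < 900 = 30² → obtuse
(28,25,49): 25²+28² = 1409 < 2401 = 49² → obtuse
(224,882,910): 224²+882² = 828100 = 910² → right
(64,79,106): 64²+79² = 10337 < 11236 = 106² → obtuse
(13,84,85): 13²+84² = 7225 = 85² → right
(119,26,151): 26+119 ≤ 151, not a triangle
3 of the 6 are obtuse.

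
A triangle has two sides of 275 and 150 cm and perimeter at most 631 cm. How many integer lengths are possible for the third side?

81

Triangle inequality: 125 < x < 425. Perimeter ≤ 631 gives x ≤ 631 − 275 − 150 = 206.
So 125 < x ≤ 206; integers 126 through 206: 81 values.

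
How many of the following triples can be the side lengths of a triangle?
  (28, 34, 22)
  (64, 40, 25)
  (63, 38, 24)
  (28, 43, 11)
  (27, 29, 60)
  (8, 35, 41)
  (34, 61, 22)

(22,28,34): 22+28 > 34 → valid
(25,40,64): 25+40 > 64 → valid
(24,38,63): 24+38 ≤ 63 → not valid
(11,28,43): 11+28 ≤ 43 → not valid
(27,29,60): 27+29 ≤ 60 → not valid
(8,35,41): 8+35 > 41 → valid
(22,34,61): 22+34 ≤ 61 → not valid
3 of the 7 triples form a triangle.

3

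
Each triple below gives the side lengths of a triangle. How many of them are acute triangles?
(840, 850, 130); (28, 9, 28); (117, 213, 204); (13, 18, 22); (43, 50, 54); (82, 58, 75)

(840,850,130): 130²+840² = 722500 = 850² → right
(28,9,28): 9²+28² = 865 > 784 = 28² → acute
(117,213,204): 117²+204² = 55305 > 45369 = 213² → acute
(13,18,22): 13²+18² = 493 > 484 = 22² → acute
(43,50,54): 43²+50² = 4349 > 2916 = 54² → acute
(82,58,75): 58²+75² = 8989 > 6724 = 82² → acute
5 of the 6 are acute.

5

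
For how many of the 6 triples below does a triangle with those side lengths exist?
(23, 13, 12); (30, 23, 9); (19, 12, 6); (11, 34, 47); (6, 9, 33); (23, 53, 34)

(12,13,23): 12+13 > 23 → valid
(9,23,30): 9+23 > 30 → valid
(6,12,19): 6+12 ≤ 19 → not valid
(11,34,47): 11+34 ≤ 47 → not valid
(6,9,33): 6+9 ≤ 33 → not valid
(23,34,53): 23+34 > 53 → valid
3 of the 6 triples form a triangle.

3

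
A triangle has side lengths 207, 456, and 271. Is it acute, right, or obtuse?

Compare the square of the longest side to the sum of squares of the other two: 207² + 271² = 116290 < 207936 = 456².

obtuse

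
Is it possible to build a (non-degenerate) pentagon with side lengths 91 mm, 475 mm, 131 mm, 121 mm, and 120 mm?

For a pentagon, each side must be shorter than the sum of the others.
Here the longest side is 475, but the remaining 4 sides sum to only 463.

No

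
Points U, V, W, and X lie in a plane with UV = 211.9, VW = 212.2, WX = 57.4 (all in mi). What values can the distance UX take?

0 ≤ UX ≤ 481.5 mi

The maximum is all hops collinear in one direction: 211.9 + 212.2 + 57.4 = 481.5.
The longest hop is 212.2; the others sum to 269.3. Since 212.2 ≤ 269.3, the path can fold back on itself completely, so the minimum distance is 0.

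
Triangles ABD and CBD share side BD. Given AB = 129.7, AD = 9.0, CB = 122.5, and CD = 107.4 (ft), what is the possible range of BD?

120.7 < BD < 138.7

From triangle ABD: |129.7 − 9.0| < BD < 129.7 + 9.0, i.e. 120.7 < BD < 138.7.
From triangle CBD: 15.1 < BD < 229.9.
Both must hold, so BD lies in the intersection.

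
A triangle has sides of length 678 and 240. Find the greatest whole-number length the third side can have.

917

The third side must be strictly less than 678 + 240 = 918.
The largest integer below 918 is 917.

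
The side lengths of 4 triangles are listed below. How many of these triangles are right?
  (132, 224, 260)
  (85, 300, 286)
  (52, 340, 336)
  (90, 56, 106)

(132,224,260): 132²+224² = 67600 = 260² → right
(85,300,286): 85²+286² = 89021 < 90000 = 300² → obtuse
(52,340,336): 52²+336² = 115600 = 340² → right
(90,56,106): 56²+90² = 11236 = 106² → right
3 of the 4 are right.

3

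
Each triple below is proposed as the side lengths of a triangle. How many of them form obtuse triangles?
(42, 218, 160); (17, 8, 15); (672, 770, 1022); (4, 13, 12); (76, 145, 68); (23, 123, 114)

2

(42,218,160): 42+160 ≤ 218, not a triangle
(17,8,15): 8²+15² = 289 = 17² → right
(672,770,1022): 672²+770² = 1044484 = 1022² → right
(4,13,12): 4²+12² = 160 < 169 = 13² → obtuse
(76,145,68): 68+76 ≤ 145, not a triangle
(23,123,114): 23²+114² = 13525 < 15129 = 123² → obtuse
2 of the 6 are obtuse.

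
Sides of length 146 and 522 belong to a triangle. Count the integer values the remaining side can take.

291

The third side lies in the open interval (376, 668).
Integers from 377 to 667 inclusive: 667 − 377 + 1 = 291.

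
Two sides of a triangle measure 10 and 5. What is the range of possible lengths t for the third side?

5 < t < 15

By the triangle inequality, t must be less than 10 + 5 = 15 and greater than |10 − 5| = 5.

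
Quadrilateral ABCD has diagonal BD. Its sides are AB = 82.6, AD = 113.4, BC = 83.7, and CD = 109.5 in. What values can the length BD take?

30.8 < BD < 193.2

From triangle ABD: |82.6 − 113.4| < BD < 82.6 + 113.4, i.e. 30.8 < BD < 196.0.
From triangle CBD: 25.8 < BD < 193.2.
Both must hold, so BD lies in the intersection.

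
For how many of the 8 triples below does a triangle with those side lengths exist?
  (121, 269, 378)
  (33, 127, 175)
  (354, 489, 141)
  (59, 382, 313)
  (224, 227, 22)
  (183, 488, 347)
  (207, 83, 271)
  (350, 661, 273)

(121,269,378): 121+269 > 378 → valid
(33,127,175): 33+127 ≤ 175 → not valid
(141,354,489): 141+354 > 489 → valid
(59,313,382): 59+313 ≤ 382 → not valid
(22,224,227): 22+224 > 227 → valid
(183,347,488): 183+347 > 488 → valid
(83,207,271): 83+207 > 271 → valid
(273,350,661): 273+350 ≤ 661 → not valid
5 of the 8 triples form a triangle.

5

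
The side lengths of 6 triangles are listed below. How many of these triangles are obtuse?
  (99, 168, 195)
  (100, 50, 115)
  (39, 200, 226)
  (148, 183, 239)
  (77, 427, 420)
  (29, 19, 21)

(99,168,195): 99²+168² = 38025 = 195² → right
(100,50,115): 50²+100² = 12500 < 13225 = 115² → obtuse
(39,200,226): 39²+200² = 41521 < 51076 = 226² → obtuse
(148,183,239): 148²+183² = 55393 < 57121 = 239² → obtuse
(77,427,420): 77²+420² = 182329 = 427² → right
(29,19,21): 19²+21² = 802 < 841 = 29² → obtuse
4 of the 6 are obtuse.

4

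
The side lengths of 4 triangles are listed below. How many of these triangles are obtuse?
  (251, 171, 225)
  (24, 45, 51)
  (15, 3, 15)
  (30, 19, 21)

1

(251,171,225): 171²+225² = 79866 > 63001 = 251² → acute
(24,45,51): 24²+45² = 2601 = 51² → right
(15,3,15): 3²+15² = 234 > 225 = 15² → acute
(30,19,21): 19²+21² = 802 < 900 = 30² → obtuse
1 of the 4 is obtuse.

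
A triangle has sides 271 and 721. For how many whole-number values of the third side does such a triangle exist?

The third side lies in the open interval (450, 992).
Integers from 451 to 991 inclusive: 991 − 451 + 1 = 541.

541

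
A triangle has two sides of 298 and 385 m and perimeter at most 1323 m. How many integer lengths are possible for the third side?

553

Triangle inequality: 87 < x < 683. Perimeter ≤ 1323 gives x ≤ 1323 − 298 − 385 = 640.
So 87 < x ≤ 640; integers 88 through 640: 553 values.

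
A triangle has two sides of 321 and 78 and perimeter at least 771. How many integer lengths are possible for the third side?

27

Triangle inequality: 243 < x < 399. Perimeter ≥ 771 gives x ≥ 771 − 321 − 78 = 372.
So 372 ≤ x < 399; integers 372 through 398: 27 values.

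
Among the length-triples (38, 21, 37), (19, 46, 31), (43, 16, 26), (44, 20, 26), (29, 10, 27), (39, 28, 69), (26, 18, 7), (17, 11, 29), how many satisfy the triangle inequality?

4

(21,37,38): 21+37 > 38 → valid
(19,31,46): 19+31 > 46 → valid
(16,26,43): 16+26 ≤ 43 → not valid
(20,26,44): 20+26 > 44 → valid
(10,27,29): 10+27 > 29 → valid
(28,39,69): 28+39 ≤ 69 → not valid
(7,18,26): 7+18 ≤ 26 → not valid
(11,17,29): 11+17 ≤ 29 → not valid
4 of the 8 triples form a triangle.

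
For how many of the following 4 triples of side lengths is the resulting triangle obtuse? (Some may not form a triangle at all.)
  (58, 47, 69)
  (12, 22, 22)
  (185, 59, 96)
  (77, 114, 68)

1

(58,47,69): 47²+58² = 5573 > 4761 = 69² → acute
(12,22,22): 12²+22² = 628 > 484 = 22² → acute
(185,59,96): 59+96 ≤ 185, not a triangle
(77,114,68): 68²+77² = 10553 < 12996 = 114² → obtuse
1 of the 4 is obtuse.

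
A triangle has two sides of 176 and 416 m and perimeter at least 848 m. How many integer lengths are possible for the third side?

336

Triangle inequality: 240 < x < 592. Perimeter ≥ 848 gives x ≥ 848 − 176 − 416 = 256.
So 256 ≤ x < 592; integers 256 through 591: 336 values.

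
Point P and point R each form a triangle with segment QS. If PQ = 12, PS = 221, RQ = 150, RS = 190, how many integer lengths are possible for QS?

From triangle PQS: 209 < QS < 233.
From triangle RQS: 40 < QS < 340.
Intersection: 209 < QS < 233, so integers 210 through 232: 23 values.

23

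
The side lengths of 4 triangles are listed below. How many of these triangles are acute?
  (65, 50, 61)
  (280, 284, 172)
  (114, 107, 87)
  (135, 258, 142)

3

(65,50,61): 50²+61² = 6221 > 4225 = 65² → acute
(280,284,172): 172²+280² = 107984 > 80656 = 284² → acute
(114,107,87): 87²+107² = 19018 > 12996 = 114² → acute
(135,258,142): 135²+142² = 38389 < 66564 = 258² → obtuse
3 of the 4 are acute.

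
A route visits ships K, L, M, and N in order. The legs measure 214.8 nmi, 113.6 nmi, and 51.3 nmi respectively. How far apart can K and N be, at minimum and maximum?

The maximum is all hops collinear in one direction: 214.8 + 113.6 + 51.3 = 379.7.
The longest hop is 214.8; the others sum to 164.9. Folding the others back against it leaves at least 214.8 − 164.9 = 49.9.

49.9 ≤ KN ≤ 379.7 nmi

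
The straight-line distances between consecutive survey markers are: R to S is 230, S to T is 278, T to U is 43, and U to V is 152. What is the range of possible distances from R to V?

0 ≤ RV ≤ 703

The maximum is all hops collinear in one direction: 230 + 278 + 43 + 152 = 703.
The longest hop is 278; the others sum to 425. Since 278 ≤ 425, the path can fold back on itself completely, so the minimum distance is 0.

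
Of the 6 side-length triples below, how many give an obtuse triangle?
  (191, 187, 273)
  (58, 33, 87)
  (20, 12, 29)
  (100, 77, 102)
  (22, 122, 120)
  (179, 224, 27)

(191,187,273): 187²+191² = 71450 < 74529 = 273² → obtuse
(58,33,87): 33²+58² = 4453 < 7569 = 87² → obtuse
(20,12,29): 12²+20² = 544 < 841 = 29² → obtuse
(100,77,102): 77²+100² = 15929 > 10404 = 102² → acute
(22,122,120): 22²+120² = 14884 = 122² → right
(179,224,27): 27+179 ≤ 224, not a triangle
3 of the 6 are obtuse.

3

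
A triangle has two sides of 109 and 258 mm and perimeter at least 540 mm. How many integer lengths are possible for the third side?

Triangle inequality: 149 < x < 367. Perimeter ≥ 540 gives x ≥ 540 − 109 − 258 = 173.
So 173 ≤ x < 367; integers 173 through 366: 194 values.

194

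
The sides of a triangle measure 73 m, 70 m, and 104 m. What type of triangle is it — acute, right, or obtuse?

obtuse

Compare the square of the longest side to the sum of squares of the other two: 70² + 73² = 10229 < 10816 = 104².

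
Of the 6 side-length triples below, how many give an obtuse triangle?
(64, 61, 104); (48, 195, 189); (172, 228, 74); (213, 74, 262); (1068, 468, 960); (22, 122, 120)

(64,61,104): 61²+64² = 7817 < 10816 = 104² → obtuse
(48,195,189): 48²+189² = 38025 = 195² → right
(172,228,74): 74²+172² = 35060 < 51984 = 228² → obtuse
(213,74,262): 74²+213² = 50845 < 68644 = 262² → obtuse
(1068,468,960): 468²+960² = 1140624 = 1068² → right
(22,122,120): 22²+120² = 14884 = 122² → right
3 of the 6 are obtuse.

3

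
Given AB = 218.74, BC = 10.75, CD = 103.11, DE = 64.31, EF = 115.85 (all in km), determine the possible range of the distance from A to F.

The maximum is all hops collinear in one direction: 218.74 + 10.75 + 103.11 + 64.31 + 115.85 = 512.76.
The longest hop is 218.74; the others sum to 294.02. Since 218.74 ≤ 294.02, the path can fold back on itself completely, so the minimum distance is 0.

0 ≤ AF ≤ 512.76 km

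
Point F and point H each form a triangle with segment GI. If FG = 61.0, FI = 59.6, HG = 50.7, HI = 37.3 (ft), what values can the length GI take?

From triangle FGI: |61.0 − 59.6| < GI < 61.0 + 59.6, i.e. 1.4 < GI < 120.6.
From triangle HGI: 13.4 < GI < 88.0.
Both must hold, so GI lies in the intersection.

13.4 < GI < 88.0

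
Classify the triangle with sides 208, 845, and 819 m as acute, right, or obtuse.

Compare the square of the longest side to the sum of squares of the other two: 208² + 819² = 714025 = 845².

right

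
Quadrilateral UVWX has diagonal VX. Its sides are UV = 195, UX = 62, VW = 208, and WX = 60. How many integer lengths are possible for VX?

From triangle UVX: 133 < VX < 257.
From triangle WVX: 148 < VX < 268.
Intersection: 148 < VX < 257, so integers 149 through 256: 108 values.

108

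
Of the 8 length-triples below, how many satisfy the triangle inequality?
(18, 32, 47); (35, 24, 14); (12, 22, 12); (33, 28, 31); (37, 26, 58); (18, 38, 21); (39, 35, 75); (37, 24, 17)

7

(18,32,47): 18+32 > 47 → valid
(14,24,35): 14+24 > 35 → valid
(12,12,22): 12+12 > 22 → valid
(28,31,33): 28+31 > 33 → valid
(26,37,58): 26+37 > 58 → valid
(18,21,38): 18+21 > 38 → valid
(35,39,75): 35+39 ≤ 75 → not valid
(17,24,37): 17+24 > 37 → valid
7 of the 8 triples form a triangle.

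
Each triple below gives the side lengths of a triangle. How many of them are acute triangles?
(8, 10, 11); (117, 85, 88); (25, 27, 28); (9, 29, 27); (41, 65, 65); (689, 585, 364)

(8,10,11): 8²+10² = 164 > 121 = 11² → acute
(117,85,88): 85²+88² = 14969 > 13689 = 117² → acute
(25,27,28): 25²+27² = 1354 > 784 = 28² → acute
(9,29,27): 9²+27² = 810 < 841 = 29² → obtuse
(41,65,65): 41²+65² = 5906 > 4225 = 65² → acute
(689,585,364): 364²+585² = 474721 = 689² → right
4 of the 6 are acute.

4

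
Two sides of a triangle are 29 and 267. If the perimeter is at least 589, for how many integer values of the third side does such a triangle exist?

3

Triangle inequality: 238 < x < 296. Perimeter ≥ 589 gives x ≥ 589 − 29 − 267 = 293.
So 293 ≤ x < 296; integers 293 through 295: 3 values.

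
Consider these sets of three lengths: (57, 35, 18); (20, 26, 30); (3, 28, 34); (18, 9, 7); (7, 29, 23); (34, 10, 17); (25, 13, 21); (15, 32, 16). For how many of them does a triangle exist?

(18,35,57): 18+35 ≤ 57 → not valid
(20,26,30): 20+26 > 30 → valid
(3,28,34): 3+28 ≤ 34 → not valid
(7,9,18): 7+9 ≤ 18 → not valid
(7,23,29): 7+23 > 29 → valid
(10,17,34): 10+17 ≤ 34 → not valid
(13,21,25): 13+21 > 25 → valid
(15,16,32): 15+16 ≤ 32 → not valid
3 of the 8 triples form a triangle.

3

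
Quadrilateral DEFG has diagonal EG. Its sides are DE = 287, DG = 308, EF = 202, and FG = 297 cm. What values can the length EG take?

95 < EG < 499

From triangle DEG: |287 − 308| < EG < 287 + 308, i.e. 21 < EG < 595.
From triangle FEG: 95 < EG < 499.
Both must hold, so EG lies in the intersection.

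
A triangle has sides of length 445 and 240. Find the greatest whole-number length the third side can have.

684

The third side must be strictly less than 445 + 240 = 685.
The largest integer below 685 is 684.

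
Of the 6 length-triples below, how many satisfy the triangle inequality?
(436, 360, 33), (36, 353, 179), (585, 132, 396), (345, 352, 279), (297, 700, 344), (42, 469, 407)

(33,360,436): 33+360 ≤ 436 → not valid
(36,179,353): 36+179 ≤ 353 → not valid
(132,396,585): 132+396 ≤ 585 → not valid
(279,345,352): 279+345 > 352 → valid
(297,344,700): 297+344 ≤ 700 → not valid
(42,407,469): 42+407 ≤ 469 → not valid
1 of the 6 triples forms a triangle.

1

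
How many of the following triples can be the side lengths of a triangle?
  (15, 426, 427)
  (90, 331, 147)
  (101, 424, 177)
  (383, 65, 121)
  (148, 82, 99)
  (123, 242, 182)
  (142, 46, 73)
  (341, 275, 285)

4

(15,426,427): 15+426 > 427 → valid
(90,147,331): 90+147 ≤ 331 → not valid
(101,177,424): 101+177 ≤ 424 → not valid
(65,121,383): 65+121 ≤ 383 → not valid
(82,99,148): 82+99 > 148 → valid
(123,182,242): 123+182 > 242 → valid
(46,73,142): 46+73 ≤ 142 → not valid
(275,285,341): 275+285 > 341 → valid
4 of the 8 triples form a triangle.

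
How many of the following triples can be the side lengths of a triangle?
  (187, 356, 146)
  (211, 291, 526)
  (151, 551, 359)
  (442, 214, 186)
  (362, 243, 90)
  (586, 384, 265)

(146,187,356): 146+187 ≤ 356 → not valid
(211,291,526): 211+291 ≤ 526 → not valid
(151,359,551): 151+359 ≤ 551 → not valid
(186,214,442): 186+214 ≤ 442 → not valid
(90,243,362): 90+243 ≤ 362 → not valid
(265,384,586): 265+384 > 586 → valid
1 of the 6 triples forms a triangle.

1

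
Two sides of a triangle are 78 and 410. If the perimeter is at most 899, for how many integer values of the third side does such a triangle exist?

Triangle inequality: 332 < x < 488. Perimeter ≤ 899 gives x ≤ 899 − 78 − 410 = 411.
So 332 < x ≤ 411; integers 333 through 411: 79 values.

79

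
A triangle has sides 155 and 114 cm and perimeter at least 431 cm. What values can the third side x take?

162 ≤ x < 269

Triangle inequality alone gives 41 < x < 269.
The perimeter condition gives x ≥ 431 − 155 − 114 = 162.
Intersecting the two: 162 ≤ x < 269.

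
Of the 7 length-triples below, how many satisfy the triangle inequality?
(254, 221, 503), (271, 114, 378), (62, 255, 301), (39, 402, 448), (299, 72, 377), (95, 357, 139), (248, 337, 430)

(221,254,503): 221+254 ≤ 503 → not valid
(114,271,378): 114+271 > 378 → valid
(62,255,301): 62+255 > 301 → valid
(39,402,448): 39+402 ≤ 448 → not valid
(72,299,377): 72+299 ≤ 377 → not valid
(95,139,357): 95+139 ≤ 357 → not valid
(248,337,430): 248+337 > 430 → valid
3 of the 7 triples form a triangle.

3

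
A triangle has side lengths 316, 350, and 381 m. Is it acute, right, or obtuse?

Compare the square of the longest side to the sum of squares of the other two: 316² + 350² = 222356 > 145161 = 381².

acute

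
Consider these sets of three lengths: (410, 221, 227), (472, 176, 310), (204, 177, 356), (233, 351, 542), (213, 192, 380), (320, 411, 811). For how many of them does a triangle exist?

5

(221,227,410): 221+227 > 410 → valid
(176,310,472): 176+310 > 472 → valid
(177,204,356): 177+204 > 356 → valid
(233,351,542): 233+351 > 542 → valid
(192,213,380): 192+213 > 380 → valid
(320,411,811): 320+411 ≤ 811 → not valid
5 of the 6 triples form a triangle.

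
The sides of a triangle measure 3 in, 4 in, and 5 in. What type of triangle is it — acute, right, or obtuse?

right

Compare the square of the longest side to the sum of squares of the other two: 3² + 4² = 25 = 5².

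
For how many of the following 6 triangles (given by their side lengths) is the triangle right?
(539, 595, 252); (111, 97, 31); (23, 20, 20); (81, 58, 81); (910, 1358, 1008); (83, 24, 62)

2

(539,595,252): 252²+539² = 354025 = 595² → right
(111,97,31): 31²+97² = 10370 < 12321 = 111² → obtuse
(23,20,20): 20²+20² = 800 > 529 = 23² → acute
(81,58,81): 58²+81² = 9925 > 6561 = 81² → acute
(910,1358,1008): 910²+1008² = 1844164 = 1358² → right
(83,24,62): 24²+62² = 4420 < 6889 = 83² → obtuse
2 of the 6 are right.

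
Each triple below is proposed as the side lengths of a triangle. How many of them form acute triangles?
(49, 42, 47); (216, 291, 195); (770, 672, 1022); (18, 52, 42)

(49,42,47): 42²+47² = 3973 > 2401 = 49² → acute
(216,291,195): 195²+216² = 84681 = 291² → right
(770,672,1022): 672²+770² = 1044484 = 1022² → right
(18,52,42): 18²+42² = 2088 < 2704 = 52² → obtuse
1 of the 4 is acute.

1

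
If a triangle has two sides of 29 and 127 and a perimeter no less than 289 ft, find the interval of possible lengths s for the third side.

133 ≤ s < 156

Triangle inequality alone gives 98 < s < 156.
The perimeter condition gives s ≥ 289 − 29 − 127 = 133.
Intersecting the two: 133 ≤ s < 156.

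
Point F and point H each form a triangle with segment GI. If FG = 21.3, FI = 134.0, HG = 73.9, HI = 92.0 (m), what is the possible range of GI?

112.7 < GI < 155.3

From triangle FGI: |21.3 − 134.0| < GI < 21.3 + 134.0, i.e. 112.7 < GI < 155.3.
From triangle HGI: 18.1 < GI < 165.9.
Both must hold, so GI lies in the intersection.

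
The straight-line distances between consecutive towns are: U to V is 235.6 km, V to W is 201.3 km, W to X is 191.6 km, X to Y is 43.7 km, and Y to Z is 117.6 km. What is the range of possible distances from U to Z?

The maximum is all hops collinear in one direction: 235.6 + 201.3 + 191.6 + 43.7 + 117.6 = 789.8.
The longest hop is 235.6; the others sum to 554.2. Since 235.6 ≤ 554.2, the path can fold back on itself completely, so the minimum distance is 0.

0 ≤ UZ ≤ 789.8 km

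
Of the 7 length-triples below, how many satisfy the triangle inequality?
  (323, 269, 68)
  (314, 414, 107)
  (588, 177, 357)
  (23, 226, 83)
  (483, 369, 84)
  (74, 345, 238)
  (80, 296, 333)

3

(68,269,323): 68+269 > 323 → valid
(107,314,414): 107+314 > 414 → valid
(177,357,588): 177+357 ≤ 588 → not valid
(23,83,226): 23+83 ≤ 226 → not valid
(84,369,483): 84+369 ≤ 483 → not valid
(74,238,345): 74+238 ≤ 345 → not valid
(80,296,333): 80+296 > 333 → valid
3 of the 7 triples form a triangle.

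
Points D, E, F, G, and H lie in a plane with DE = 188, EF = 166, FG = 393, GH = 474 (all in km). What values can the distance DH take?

The maximum is all hops collinear in one direction: 188 + 166 + 393 + 474 = 1221.
The longest hop is 474; the others sum to 747. Since 474 ≤ 747, the path can fold back on itself completely, so the minimum distance is 0.

0 ≤ DH ≤ 1221 km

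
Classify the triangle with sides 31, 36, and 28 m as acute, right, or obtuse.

acute

Compare the square of the longest side to the sum of squares of the other two: 28² + 31² = 1745 > 1296 = 36².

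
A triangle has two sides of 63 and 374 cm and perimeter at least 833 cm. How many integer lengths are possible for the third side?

41

Triangle inequality: 311 < x < 437. Perimeter ≥ 833 gives x ≥ 833 − 63 − 374 = 396.
So 396 ≤ x < 437; integers 396 through 436: 41 values.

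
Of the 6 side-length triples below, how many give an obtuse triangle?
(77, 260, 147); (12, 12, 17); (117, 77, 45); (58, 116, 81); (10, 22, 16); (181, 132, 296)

(77,260,147): 77+147 ≤ 260, not a triangle
(12,12,17): 12²+12² = 288 < 289 = 17² → obtuse
(117,77,45): 45²+77² = 7954 < 13689 = 117² → obtuse
(58,116,81): 58²+81² = 9925 < 13456 = 116² → obtuse
(10,22,16): 10²+16² = 356 < 484 = 22² → obtuse
(181,132,296): 132²+181² = 50185 < 87616 = 296² → obtuse
5 of the 6 are obtuse.

5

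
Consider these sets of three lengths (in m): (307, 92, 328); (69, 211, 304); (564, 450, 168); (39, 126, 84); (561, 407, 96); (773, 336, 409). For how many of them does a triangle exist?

(92,307,328): 92+307 > 328 → valid
(69,211,304): 69+211 ≤ 304 → not valid
(168,450,564): 168+450 > 564 → valid
(39,84,126): 39+84 ≤ 126 → not valid
(96,407,561): 96+407 ≤ 561 → not valid
(336,409,773): 336+409 ≤ 773 → not valid
2 of the 6 triples form a triangle.

2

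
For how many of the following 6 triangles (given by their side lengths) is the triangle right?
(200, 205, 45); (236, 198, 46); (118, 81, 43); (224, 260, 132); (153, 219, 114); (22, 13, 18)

(200,205,45): 45²+200² = 42025 = 205² → right
(236,198,46): 46²+198² = 41320 < 55696 = 236² → obtuse
(118,81,43): 43²+81² = 8410 < 13924 = 118² → obtuse
(224,260,132): 132²+224² = 67600 = 260² → right
(153,219,114): 114²+153² = 36405 < 47961 = 219² → obtuse
(22,13,18): 13²+18² = 493 > 484 = 22² → acute
2 of the 6 are right.

2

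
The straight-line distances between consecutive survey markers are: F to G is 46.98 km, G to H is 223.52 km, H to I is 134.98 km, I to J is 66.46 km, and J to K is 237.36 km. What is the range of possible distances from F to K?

0 ≤ FK ≤ 709.30 km

The maximum is all hops collinear in one direction: 46.98 + 223.52 + 134.98 + 66.46 + 237.36 = 709.30.
The longest hop is 237.36; the others sum to 471.94. Since 237.36 ≤ 471.94, the path can fold back on itself completely, so the minimum distance is 0.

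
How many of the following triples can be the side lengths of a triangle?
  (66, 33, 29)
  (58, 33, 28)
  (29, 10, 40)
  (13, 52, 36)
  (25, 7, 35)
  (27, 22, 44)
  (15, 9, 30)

2

(29,33,66): 29+33 ≤ 66 → not valid
(28,33,58): 28+33 > 58 → valid
(10,29,40): 10+29 ≤ 40 → not valid
(13,36,52): 13+36 ≤ 52 → not valid
(7,25,35): 7+25 ≤ 35 → not valid
(22,27,44): 22+27 > 44 → valid
(9,15,30): 9+15 ≤ 30 → not valid
2 of the 7 triples form a triangle.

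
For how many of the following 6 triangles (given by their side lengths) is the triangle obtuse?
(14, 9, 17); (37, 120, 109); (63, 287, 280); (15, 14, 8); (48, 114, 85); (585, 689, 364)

3

(14,9,17): 9²+14² = 277 < 289 = 17² → obtuse
(37,120,109): 37²+109² = 13250 < 14400 = 120² → obtuse
(63,287,280): 63²+280² = 82369 = 287² → right
(15,14,8): 8²+14² = 260 > 225 = 15² → acute
(48,114,85): 48²+85² = 9529 < 12996 = 114² → obtuse
(585,689,364): 364²+585² = 474721 = 689² → right
3 of the 6 are obtuse.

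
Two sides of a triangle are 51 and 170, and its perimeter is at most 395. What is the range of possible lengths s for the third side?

Triangle inequality alone gives 119 < s < 221.
The perimeter condition gives s ≤ 395 − 51 − 170 = 174.
Intersecting the two: 119 < s ≤ 174.

119 < s ≤ 174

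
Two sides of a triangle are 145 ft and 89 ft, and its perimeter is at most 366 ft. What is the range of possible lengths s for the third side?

Triangle inequality alone gives 56 < s < 234.
The perimeter condition gives s ≤ 366 − 145 − 89 = 132.
Intersecting the two: 56 < s ≤ 132.

56 < s ≤ 132 ft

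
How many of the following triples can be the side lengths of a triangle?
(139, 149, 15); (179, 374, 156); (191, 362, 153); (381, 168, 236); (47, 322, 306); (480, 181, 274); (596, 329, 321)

(15,139,149): 15+139 > 149 → valid
(156,179,374): 156+179 ≤ 374 → not valid
(153,191,362): 153+191 ≤ 362 → not valid
(168,236,381): 168+236 > 381 → valid
(47,306,322): 47+306 > 322 → valid
(181,274,480): 181+274 ≤ 480 → not valid
(321,329,596): 321+329 > 596 → valid
4 of the 7 triples form a triangle.

4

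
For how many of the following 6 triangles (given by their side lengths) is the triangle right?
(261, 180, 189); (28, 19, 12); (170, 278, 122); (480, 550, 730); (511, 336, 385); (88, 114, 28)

3

(261,180,189): 180²+189² = 68121 = 261² → right
(28,19,12): 12²+19² = 505 < 784 = 28² → obtuse
(170,278,122): 122²+170² = 43784 < 77284 = 278² → obtuse
(480,550,730): 480²+550² = 532900 = 730² → right
(511,336,385): 336²+385² = 261121 = 511² → right
(88,114,28): 28²+88² = 8528 < 12996 = 114² → obtuse
3 of the 6 are right.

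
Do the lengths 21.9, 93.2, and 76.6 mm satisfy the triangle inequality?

Yes

The longest side is 93.2, and the other two sum to 98.5.
Since 98.5 > 93.2, the triangle inequality holds.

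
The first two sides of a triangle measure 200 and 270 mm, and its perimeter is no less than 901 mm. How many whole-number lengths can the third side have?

Triangle inequality: 70 < x < 470. Perimeter ≥ 901 gives x ≥ 901 − 200 − 270 = 431.
So 431 ≤ x < 470; integers 431 through 469: 39 values.

39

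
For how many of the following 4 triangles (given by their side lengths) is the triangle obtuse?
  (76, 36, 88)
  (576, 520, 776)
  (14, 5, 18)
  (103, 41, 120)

3

(76,36,88): 36²+76² = 7072 < 7744 = 88² → obtuse
(576,520,776): 520²+576² = 602176 = 776² → right
(14,5,18): 5²+14² = 221 < 324 = 18² → obtuse
(103,41,120): 41²+103² = 12290 < 14400 = 120² → obtuse
3 of the 4 are obtuse.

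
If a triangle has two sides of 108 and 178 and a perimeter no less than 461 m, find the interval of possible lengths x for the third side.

Triangle inequality alone gives 70 < x < 286.
The perimeter condition gives x ≥ 461 − 108 − 178 = 175.
Intersecting the two: 175 ≤ x < 286.

175 ≤ x < 286 m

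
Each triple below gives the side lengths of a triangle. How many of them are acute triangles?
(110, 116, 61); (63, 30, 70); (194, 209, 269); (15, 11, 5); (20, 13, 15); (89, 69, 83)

3

(110,116,61): 61²+110² = 15821 > 13456 = 116² → acute
(63,30,70): 30²+63² = 4869 < 4900 = 70² → obtuse
(194,209,269): 194²+209² = 81317 > 72361 = 269² → acute
(15,11,5): 5²+11² = 146 < 225 = 15² → obtuse
(20,13,15): 13²+15² = 394 < 400 = 20² → obtuse
(89,69,83): 69²+83² = 11650 > 7921 = 89² → acute
3 of the 6 are acute.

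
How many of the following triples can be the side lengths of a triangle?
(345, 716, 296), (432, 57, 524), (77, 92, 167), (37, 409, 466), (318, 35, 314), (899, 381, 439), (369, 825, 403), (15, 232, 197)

2

(296,345,716): 296+345 ≤ 716 → not valid
(57,432,524): 57+432 ≤ 524 → not valid
(77,92,167): 77+92 > 167 → valid
(37,409,466): 37+409 ≤ 466 → not valid
(35,314,318): 35+314 > 318 → valid
(381,439,899): 381+439 ≤ 899 → not valid
(369,403,825): 369+403 ≤ 825 → not valid
(15,197,232): 15+197 ≤ 232 → not valid
2 of the 8 triples form a triangle.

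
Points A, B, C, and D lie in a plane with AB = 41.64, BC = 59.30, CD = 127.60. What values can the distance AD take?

26.66 ≤ AD ≤ 228.54

The maximum is all hops collinear in one direction: 41.64 + 59.30 + 127.60 = 228.54.
The longest hop is 127.60; the others sum to 100.94. Folding the others back against it leaves at least 127.60 − 100.94 = 26.66.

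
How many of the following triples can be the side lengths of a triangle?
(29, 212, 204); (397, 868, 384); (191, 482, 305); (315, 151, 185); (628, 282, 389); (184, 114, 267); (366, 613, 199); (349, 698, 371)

6

(29,204,212): 29+204 > 212 → valid
(384,397,868): 384+397 ≤ 868 → not valid
(191,305,482): 191+305 > 482 → valid
(151,185,315): 151+185 > 315 → valid
(282,389,628): 282+389 > 628 → valid
(114,184,267): 114+184 > 267 → valid
(199,366,613): 199+366 ≤ 613 → not valid
(349,371,698): 349+371 > 698 → valid
6 of the 8 triples form a triangle.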